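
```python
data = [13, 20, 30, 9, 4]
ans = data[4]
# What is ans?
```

Trace:
`data = [13, 20, 30, 9, 4]` → data = [13, 20, 30, 9, 4]
`ans = data[4]` → ans = 4
So ans = 4

Answer: 4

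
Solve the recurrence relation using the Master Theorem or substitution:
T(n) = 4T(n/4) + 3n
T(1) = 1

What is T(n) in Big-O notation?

By Master Theorem: a=4, b=4, f(n)=3n. Since log_4(4) = 1 and f(n) = Θ(n^1), Case 2 applies. T(n) = O(n log n).

Answer: O(n log n)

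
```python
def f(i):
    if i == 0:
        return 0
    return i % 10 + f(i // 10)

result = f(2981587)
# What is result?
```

Sum of digits of 2981587: 7 + 8 + 5 + 1 + 8 + 9 + 2 = 40

Answer: 40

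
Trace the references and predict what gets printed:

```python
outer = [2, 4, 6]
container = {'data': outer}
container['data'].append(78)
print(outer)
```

Key concept: dict holds reference to list.
Step by step:
`outer = [2, 4, 6]` → outer = [2, 4, 6]
`container = {'data': outer}` → container = {'data': [2, 4, 6]}
`container['data'].append(78)` → outer = [2, 4, 6, 78]; container = {'data': [2, 4, 6, 78]}
`print(outer)` → prints [2, 4, 6, 78]

Answer: [2, 4, 6, 78]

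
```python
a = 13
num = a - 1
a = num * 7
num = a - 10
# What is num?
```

Trace:
`a = 13` → a = 13
`num = a - 1` → num = 12
`a = num * 7` → a = 84
`num = a - 10` → num = 74
So num = 74

Answer: 74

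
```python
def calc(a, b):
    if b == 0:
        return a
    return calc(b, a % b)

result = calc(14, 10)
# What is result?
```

calc(14, 10) -> calc(10, 4) -> calc(4, 2) -> calc(2, 0) -> 2

Answer: 2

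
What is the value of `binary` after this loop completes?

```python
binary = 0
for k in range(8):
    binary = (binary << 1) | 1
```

Build 8 consecutive 1-bits: 0b11111111
`binary` takes the values: 0 → 1 → 3 → 7 → 15 → 31 → 63 → 127 → 255

Answer: 255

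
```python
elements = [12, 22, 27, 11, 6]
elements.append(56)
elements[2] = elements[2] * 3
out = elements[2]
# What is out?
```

Trace:
`elements = [12, 22, 27, 11, 6]` → elements = [12, 22, 27, 11, 6]
`elements.append(56)` → elements = [12, 22, 27, 11, 6, 56]
`elements[2] = elements[2] * 3` → elements = [12, 22, 81, 11, 6, 56]
`out = elements[2]` → out = 81
So out = 81

Answer: 81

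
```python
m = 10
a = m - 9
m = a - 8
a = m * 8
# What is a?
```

Trace:
`m = 10` → m = 10
`a = m - 9` → a = 1
`m = a - 8` → m = -7
`a = m * 8` → a = -56
So a = -56

Answer: -56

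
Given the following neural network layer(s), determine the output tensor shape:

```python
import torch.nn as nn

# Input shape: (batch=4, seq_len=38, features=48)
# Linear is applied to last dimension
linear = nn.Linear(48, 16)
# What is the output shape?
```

Input: (4, 38, 48) -> Output: (4, 38, 16)

Answer: (4, 38, 16)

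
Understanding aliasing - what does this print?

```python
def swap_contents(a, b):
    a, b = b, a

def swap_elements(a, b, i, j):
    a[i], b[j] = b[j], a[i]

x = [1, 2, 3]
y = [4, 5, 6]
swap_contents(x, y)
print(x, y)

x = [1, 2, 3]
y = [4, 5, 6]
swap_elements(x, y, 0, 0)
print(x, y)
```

Key concept: parameter rebinding vs mutation.
Step by step:
`x = [1, 2, 3]` → x = [1, 2, 3]
`y = [4, 5, 6]` → y = [4, 5, 6]
`swap_contents(x, y)` → no visible change to tracked variables
`print(x, y)` → prints [1, 2, 3] [4, 5, 6]
`x = [1, 2, 3]` → x = [1, 2, 3]
`y = [4, 5, 6]` → y = [4, 5, 6]
`swap_elements(x, y, 0, 0)` → x = [4, 2, 3]; y = [1, 5, 6]
`print(x, y)` → prints [4, 2, 3] [1, 5, 6]

Answer:
[1, 2, 3] [4, 5, 6]
[4, 2, 3] [1, 5, 6]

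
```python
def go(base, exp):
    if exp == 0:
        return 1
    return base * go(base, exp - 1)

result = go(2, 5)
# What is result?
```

go(2, 5) = 2 * 2 * 2 * 2 * 2 = 32

Answer: 32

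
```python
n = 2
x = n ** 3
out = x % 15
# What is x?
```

Trace:
`n = 2` → n = 2
`x = n ** 3` → x = 8
`out = x % 15` → out = 8
So x = 8

Answer: 8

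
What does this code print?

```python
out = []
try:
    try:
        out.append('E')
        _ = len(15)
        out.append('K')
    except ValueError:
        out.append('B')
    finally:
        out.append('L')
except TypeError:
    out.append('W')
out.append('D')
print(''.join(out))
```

Execution trace: 'E' (inner try body) → 'L' (inner finally) → 'W' (outer except TypeError) → 'D' (after the try/except). Output: ELWD

Answer: ELWD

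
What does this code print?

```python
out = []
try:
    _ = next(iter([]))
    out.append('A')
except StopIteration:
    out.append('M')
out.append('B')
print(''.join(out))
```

Execution trace: 'M' (except StopIteration) → 'B' (after the try/except). Output: MB

Answer: MB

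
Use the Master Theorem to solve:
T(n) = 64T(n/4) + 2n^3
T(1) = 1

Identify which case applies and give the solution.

a=64, b=4, f(n)=2n^3. log_4(64) = 3. Since c=3 = 3, Case 2 applies: T(n) = Θ(n^log_b(a) · log n) = O(n^3 log n).

Answer: O(n^3 log n) - Case 2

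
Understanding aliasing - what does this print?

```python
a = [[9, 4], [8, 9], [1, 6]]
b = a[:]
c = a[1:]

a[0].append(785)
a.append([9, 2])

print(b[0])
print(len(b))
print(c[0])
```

Key concept: slice with nested mutation.
Step by step:
`a = [[9, 4], [8, 9], [1, 6]]` → a = [[9, 4], [8, 9], [1, 6]]
`b = a[:]` → b = [[9, 4], [8, 9], [1, 6]]
`c = a[1:]` → c = [[8, 9], [1, 6]]
`a[0].append(785)` → a = [[9, 4, 785], [8, 9], [1, 6]]; b = [[9, 4, 785], [8, 9], [1, 6]]
`a.append([9, 2])` → a = [[9, 4, 785], [8, 9], [1, 6], [9, 2]]
`print(b[0])` → prints [9, 4, 785]
`print(len(b))` → prints 3
`print(c[0])` → prints [8, 9]

Answer:
[9, 4, 785]
3
[8, 9]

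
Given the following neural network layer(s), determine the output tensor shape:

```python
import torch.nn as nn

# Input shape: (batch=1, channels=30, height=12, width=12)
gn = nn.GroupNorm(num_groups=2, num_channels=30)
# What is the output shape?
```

Input: (1, 30, 12, 12) -> Output: (1, 30, 12, 12)

Answer: (1, 30, 12, 12)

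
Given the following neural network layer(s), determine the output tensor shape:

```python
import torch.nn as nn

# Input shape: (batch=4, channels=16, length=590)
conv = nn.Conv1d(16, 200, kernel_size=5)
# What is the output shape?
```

Input: (4, 16, 590) -> Output: (4, 200, 586)

Answer: (4, 200, 586)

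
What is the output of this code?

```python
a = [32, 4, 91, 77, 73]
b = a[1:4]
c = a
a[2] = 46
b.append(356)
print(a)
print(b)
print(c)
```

Key concept: slice vs alias.
Step by step:
`a = [32, 4, 91, 77, 73]` → a = [32, 4, 91, 77, 73]
`b = a[1:4]` → b = [4, 91, 77]
`c = a` → c = [32, 4, 91, 77, 73] (same object as a)
`a[2] = 46` → a = [32, 4, 46, 77, 73] (same object as c); c = [32, 4, 46, 77, 73] (same object as a)
`b.append(356)` → b = [4, 91, 77, 356]
`print(a)` → prints [32, 4, 46, 77, 73]
`print(b)` → prints [4, 91, 77, 356]
`print(c)` → prints [32, 4, 46, 77, 73]

Answer:
[32, 4, 46, 77, 73]
[4, 91, 77, 356]
[32, 4, 46, 77, 73]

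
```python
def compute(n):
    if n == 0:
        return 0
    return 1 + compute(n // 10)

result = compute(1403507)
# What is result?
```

Count of digits of 1403507: 7

Answer: 7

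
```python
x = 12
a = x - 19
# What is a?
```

Trace:
`x = 12` → x = 12
`a = x - 19` → a = -7
So a = -7

Answer: -7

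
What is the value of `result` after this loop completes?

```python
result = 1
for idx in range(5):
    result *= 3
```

3^5 = 243
`result` takes the values: 1 → 3 → 9 → 27 → 81 → 243

Answer: 243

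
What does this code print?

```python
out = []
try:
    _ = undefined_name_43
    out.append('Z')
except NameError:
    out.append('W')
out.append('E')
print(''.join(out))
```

Execution trace: 'W' (except NameError) → 'E' (after the try/except). Output: WE

Answer: WE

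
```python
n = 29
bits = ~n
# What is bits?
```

Trace:
`n = 29` → n = 29
`bits = ~n` → bits = -30
So bits = -30

Answer: -30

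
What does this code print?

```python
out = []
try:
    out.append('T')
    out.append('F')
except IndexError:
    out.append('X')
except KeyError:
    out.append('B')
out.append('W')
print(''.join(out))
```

Execution trace: 'T' (try body) → 'F' (try body, no exception) → 'W' (after the try/except). Output: TFW

Answer: TFW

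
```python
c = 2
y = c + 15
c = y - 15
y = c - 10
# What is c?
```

Trace:
`c = 2` → c = 2
`y = c + 15` → y = 17
`c = y - 15` → c = 2
`y = c - 10` → y = -8
So c = 2

Answer: 2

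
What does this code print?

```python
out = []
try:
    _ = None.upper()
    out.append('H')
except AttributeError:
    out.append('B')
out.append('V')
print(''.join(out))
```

Execution trace: 'B' (except AttributeError) → 'V' (after the try/except). Output: BV

Answer: BV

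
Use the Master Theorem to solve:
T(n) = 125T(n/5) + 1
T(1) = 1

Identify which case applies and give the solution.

a=125, b=5, f(n)=1. log_5(125) = 3. Since c=0 < 3, Case 1 applies: T(n) = Θ(n^log_b(a)) = O(n^3).

Answer: O(n^3) - Case 1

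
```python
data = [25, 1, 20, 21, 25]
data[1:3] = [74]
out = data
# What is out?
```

Trace:
`data = [25, 1, 20, 21, 25]` → data = [25, 1, 20, 21, 25]
`data[1:3] = [74]` → data = [25, 74, 21, 25]
`out = data` → out = [25, 74, 21, 25]
So out = [25, 74, 21, 25]

Answer: [25, 74, 21, 25]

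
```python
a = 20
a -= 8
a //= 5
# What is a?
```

Trace:
`a = 20` → a = 20
`a -= 8` → a = 12
`a //= 5` → a = 2
So a = 2

Answer: 2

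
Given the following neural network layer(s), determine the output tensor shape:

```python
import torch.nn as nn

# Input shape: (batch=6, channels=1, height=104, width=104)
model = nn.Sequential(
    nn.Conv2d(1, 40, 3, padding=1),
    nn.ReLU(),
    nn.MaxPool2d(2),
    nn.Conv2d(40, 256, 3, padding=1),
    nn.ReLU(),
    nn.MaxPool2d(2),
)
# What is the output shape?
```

Input: (6, 1, 104, 104) -> after first Conv2d: (6, 40, 104, 104) -> after first MaxPool2d: (6, 40, 52, 52) -> after second Conv2d: (6, 256, 52, 52) -> Output: (6, 256, 26, 26)

Answer: (6, 256, 26, 26)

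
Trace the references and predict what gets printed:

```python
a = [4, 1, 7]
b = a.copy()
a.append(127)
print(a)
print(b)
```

Key concept: list.copy() creates independent copy.
Step by step:
`a = [4, 1, 7]` → a = [4, 1, 7]
`b = a.copy()` → b = [4, 1, 7]
`a.append(127)` → a = [4, 1, 7, 127]
`print(a)` → prints [4, 1, 7, 127]
`print(b)` → prints [4, 1, 7]

Answer:
[4, 1, 7, 127]
[4, 1, 7]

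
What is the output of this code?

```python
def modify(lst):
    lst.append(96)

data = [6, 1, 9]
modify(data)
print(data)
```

Key concept: function modifies passed list.
Step by step:
`data = [6, 1, 9]` → data = [6, 1, 9]
`modify(data)` → data = [6, 1, 9, 96]
`print(data)` → prints [6, 1, 9, 96]

Answer: [6, 1, 9, 96]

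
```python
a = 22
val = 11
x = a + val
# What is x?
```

Trace:
`a = 22` → a = 22
`val = 11` → val = 11
`x = a + val` → x = 33
So x = 33

Answer: 33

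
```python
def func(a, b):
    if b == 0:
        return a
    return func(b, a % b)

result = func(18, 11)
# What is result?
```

func(18, 11) -> func(11, 7) -> func(7, 4) -> func(4, 3) -> func(3, 1) -> func(1, 0) -> 1

Answer: 1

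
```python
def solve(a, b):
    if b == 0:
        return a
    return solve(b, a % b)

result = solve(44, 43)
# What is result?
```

solve(44, 43) -> solve(43, 1) -> solve(1, 0) -> 1

Answer: 1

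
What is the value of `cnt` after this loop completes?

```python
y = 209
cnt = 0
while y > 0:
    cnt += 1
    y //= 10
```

Count digits by repeated division by 10
`cnt` takes the values: 0 → 1 → 2 → 3

Answer: 3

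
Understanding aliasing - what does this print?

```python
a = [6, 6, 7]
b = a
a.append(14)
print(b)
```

Key concept: basic list aliasing.
Step by step:
`a = [6, 6, 7]` → a = [6, 6, 7]
`b = a` → b = [6, 6, 7] (same object as a)
`a.append(14)` → a = [6, 6, 7, 14] (same object as b); b = [6, 6, 7, 14] (same object as a)
`print(b)` → prints [6, 6, 7, 14]

Answer: [6, 6, 7, 14]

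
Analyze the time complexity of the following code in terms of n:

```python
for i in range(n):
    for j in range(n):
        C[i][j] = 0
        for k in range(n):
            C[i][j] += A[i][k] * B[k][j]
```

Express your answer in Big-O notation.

This is Naive matrix multiplication. Time complexity: O(n³).

Answer: O(n³)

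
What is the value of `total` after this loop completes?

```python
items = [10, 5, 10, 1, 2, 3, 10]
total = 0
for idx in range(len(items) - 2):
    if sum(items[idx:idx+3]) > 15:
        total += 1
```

Count windows with sum > 15
`total` takes the values: 0 → 1 → 2

Answer: 2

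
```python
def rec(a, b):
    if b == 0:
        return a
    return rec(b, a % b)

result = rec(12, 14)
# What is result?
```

rec(12, 14) -> rec(14, 12) -> rec(12, 2) -> rec(2, 0) -> 2

Answer: 2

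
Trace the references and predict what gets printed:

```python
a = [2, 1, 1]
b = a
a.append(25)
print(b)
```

Key concept: basic list aliasing.
Step by step:
`a = [2, 1, 1]` → a = [2, 1, 1]
`b = a` → b = [2, 1, 1] (same object as a)
`a.append(25)` → a = [2, 1, 1, 25] (same object as b); b = [2, 1, 1, 25] (same object as a)
`print(b)` → prints [2, 1, 1, 25]

Answer: [2, 1, 1, 25]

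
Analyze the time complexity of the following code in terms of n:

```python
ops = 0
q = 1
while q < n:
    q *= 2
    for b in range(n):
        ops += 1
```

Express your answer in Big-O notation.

Each loop level contributes: log n × n. Multiplying the contributions gives O(n log n).

Answer: O(n log n)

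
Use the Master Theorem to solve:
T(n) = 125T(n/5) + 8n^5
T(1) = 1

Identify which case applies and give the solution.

a=125, b=5, f(n)=8n^5. log_5(125) = 3. Since c=5 > 3 and the regularity condition holds (125(n/5)^5 = (125/5^5)n^5 with 125/5^5 < 1), Case 3 applies: T(n) = Θ(f(n)) = O(n^5).

Answer: O(n^5) - Case 3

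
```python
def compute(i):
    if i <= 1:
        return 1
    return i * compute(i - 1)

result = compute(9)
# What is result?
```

compute(9) = 9 * 8 * 7 * 6 * 5 * 4 * 3 * 2 * 1 = 362880

Answer: 362880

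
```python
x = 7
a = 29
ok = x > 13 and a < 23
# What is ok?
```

Trace:
`x = 7` → x = 7
`a = 29` → a = 29
`ok = x > 13 and a < 23` → ok = False
So ok = False

Answer: False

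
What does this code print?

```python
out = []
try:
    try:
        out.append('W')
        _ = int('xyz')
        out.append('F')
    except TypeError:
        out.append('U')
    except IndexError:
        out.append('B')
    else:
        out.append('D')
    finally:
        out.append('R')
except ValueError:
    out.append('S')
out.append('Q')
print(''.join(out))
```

Execution trace: 'W' (inner try body) → 'R' (inner finally) → 'S' (outer except ValueError) → 'Q' (after the try/except). Output: WRSQ

Answer: WRSQ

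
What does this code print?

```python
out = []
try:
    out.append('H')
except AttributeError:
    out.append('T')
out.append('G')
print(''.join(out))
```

Execution trace: 'H' (try body, no exception) → 'G' (after the try/except). Output: HG

Answer: HG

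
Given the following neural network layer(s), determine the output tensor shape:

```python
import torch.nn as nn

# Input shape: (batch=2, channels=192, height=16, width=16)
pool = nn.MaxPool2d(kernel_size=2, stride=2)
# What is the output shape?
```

Input: (2, 192, 16, 16) -> Output: (2, 192, 8, 8)

Answer: (2, 192, 8, 8)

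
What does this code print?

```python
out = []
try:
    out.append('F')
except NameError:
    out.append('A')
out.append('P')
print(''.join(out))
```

Execution trace: 'F' (try body, no exception) → 'P' (after the try/except). Output: FP

Answer: FP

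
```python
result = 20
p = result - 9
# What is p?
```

Trace:
`result = 20` → result = 20
`p = result - 9` → p = 11
So p = 11

Answer: 11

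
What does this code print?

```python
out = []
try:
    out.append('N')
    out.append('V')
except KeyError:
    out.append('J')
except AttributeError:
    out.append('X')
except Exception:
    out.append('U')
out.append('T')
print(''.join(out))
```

Execution trace: 'N' (try body) → 'V' (try body, no exception) → 'T' (after the try/except). Output: NVT

Answer: NVT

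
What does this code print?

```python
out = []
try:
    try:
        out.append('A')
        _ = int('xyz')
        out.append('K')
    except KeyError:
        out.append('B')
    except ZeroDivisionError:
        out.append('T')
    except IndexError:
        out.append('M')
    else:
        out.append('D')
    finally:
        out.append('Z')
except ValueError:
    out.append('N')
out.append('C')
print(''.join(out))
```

Execution trace: 'A' (try body) → 'Z' (finally) → 'N' (outer except ValueError) → 'C' (after the try/except). Output: AZNC

Answer: AZNC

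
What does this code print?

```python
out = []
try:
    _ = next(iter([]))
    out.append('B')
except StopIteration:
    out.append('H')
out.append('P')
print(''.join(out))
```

Execution trace: 'H' (except StopIteration) → 'P' (after the try/except). Output: HP

Answer: HP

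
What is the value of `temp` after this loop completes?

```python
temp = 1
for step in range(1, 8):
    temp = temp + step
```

Start at 1, add 1 through 7
`temp` takes the values: 1 → 2 → 4 → 7 → 11 → 16 → 22 → 29

Answer: 29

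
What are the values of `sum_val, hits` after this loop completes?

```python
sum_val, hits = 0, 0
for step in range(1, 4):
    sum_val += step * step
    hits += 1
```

Sum of squares and count
`sum_val, hits` takes the values: (0, 0) → (1, 0) → (1, 1) → (5, 1) → (5, 2) → (14, 2) → (14, 3)

Answer: 14, 3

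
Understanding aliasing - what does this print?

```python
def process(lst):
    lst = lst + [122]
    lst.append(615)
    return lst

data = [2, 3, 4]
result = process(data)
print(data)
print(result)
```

Key concept: rebinding parameter vs mutation.
Step by step:
`data = [2, 3, 4]` → data = [2, 3, 4]
`result = process(data)` → result = [2, 3, 4, 122, 615]
`print(data)` → prints [2, 3, 4]
`print(result)` → prints [2, 3, 4, 122, 615]

Answer:
[2, 3, 4]
[2, 3, 4, 122, 615]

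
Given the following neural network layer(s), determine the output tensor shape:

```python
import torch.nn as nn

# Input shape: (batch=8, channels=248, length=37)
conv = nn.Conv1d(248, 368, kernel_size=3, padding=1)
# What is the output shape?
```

Input: (8, 248, 37) -> Output: (8, 368, 37)

Answer: (8, 368, 37)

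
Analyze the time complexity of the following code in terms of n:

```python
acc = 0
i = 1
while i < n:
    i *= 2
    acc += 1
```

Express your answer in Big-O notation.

Each loop level contributes: log n. Multiplying the contributions gives O(log n).

Answer: O(log n)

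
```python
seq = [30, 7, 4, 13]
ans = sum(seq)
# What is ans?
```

Trace:
`seq = [30, 7, 4, 13]` → seq = [30, 7, 4, 13]
`ans = sum(seq)` → ans = 54
So ans = 54

Answer: 54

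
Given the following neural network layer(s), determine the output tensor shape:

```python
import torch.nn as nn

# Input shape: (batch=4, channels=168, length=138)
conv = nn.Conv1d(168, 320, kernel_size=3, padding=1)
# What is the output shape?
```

Input: (4, 168, 138) -> Output: (4, 320, 138)

Answer: (4, 320, 138)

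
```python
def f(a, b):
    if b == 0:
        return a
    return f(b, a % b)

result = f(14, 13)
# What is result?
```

f(14, 13) -> f(13, 1) -> f(1, 0) -> 1

Answer: 1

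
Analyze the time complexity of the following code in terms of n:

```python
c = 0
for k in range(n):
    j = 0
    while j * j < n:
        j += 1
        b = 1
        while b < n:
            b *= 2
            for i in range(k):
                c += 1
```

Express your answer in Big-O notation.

Each loop level contributes: n × √n × log n × n. Multiplying the contributions gives O(n^2√n log n).

Answer: O(n^2√n log n)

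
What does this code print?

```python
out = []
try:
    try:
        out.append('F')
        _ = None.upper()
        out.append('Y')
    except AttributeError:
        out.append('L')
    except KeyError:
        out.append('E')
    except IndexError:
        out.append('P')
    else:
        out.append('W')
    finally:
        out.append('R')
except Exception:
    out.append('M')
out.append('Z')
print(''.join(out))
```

Execution trace: 'F' (inner try body) → 'L' (inner except AttributeError) → 'R' (inner finally) → 'Z' (after the try/except). Output: FLRZ

Answer: FLRZ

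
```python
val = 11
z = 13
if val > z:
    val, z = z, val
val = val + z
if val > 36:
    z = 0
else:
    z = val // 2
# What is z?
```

Trace:
`val = 11` → val = 11
`z = 13` → z = 13
`if val > z: ...` → val > z is False → no variable changes
`val = val + z` → val = 24
`if val > 36: ...` → val > 36 is False, take else branch → z = 12
So z = 12

Answer: 12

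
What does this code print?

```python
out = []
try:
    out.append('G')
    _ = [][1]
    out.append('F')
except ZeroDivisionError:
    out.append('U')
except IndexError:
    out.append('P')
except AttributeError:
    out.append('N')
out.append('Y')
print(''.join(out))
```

Execution trace: 'G' (try body) → 'P' (except IndexError) → 'Y' (after the try/except). Output: GPY

Answer: GPY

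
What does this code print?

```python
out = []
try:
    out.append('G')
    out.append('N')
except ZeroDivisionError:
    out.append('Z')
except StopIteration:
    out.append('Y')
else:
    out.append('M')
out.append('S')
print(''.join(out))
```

Execution trace: 'G' (try body) → 'N' (try body, no exception) → 'M' (else) → 'S' (after the try/except). Output: GNMS

Answer: GNMS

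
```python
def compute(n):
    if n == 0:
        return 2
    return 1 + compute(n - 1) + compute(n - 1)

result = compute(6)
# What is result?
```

compute(n) = 1 + 2·compute(n-1), compute(0)=2. Closed form: (2+1)·2^6 - 1 = 191.

Answer: 191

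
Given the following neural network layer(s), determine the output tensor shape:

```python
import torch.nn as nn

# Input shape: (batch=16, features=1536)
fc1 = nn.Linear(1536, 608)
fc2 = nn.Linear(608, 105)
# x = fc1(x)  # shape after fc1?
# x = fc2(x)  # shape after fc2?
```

Input: (16, 1536) -> after fc1: (16, 608) -> Output: (16, 105)

Answer: (16, 105)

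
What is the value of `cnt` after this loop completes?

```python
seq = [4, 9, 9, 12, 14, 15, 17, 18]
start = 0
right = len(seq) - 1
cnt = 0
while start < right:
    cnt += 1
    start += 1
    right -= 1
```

Iterations until pointers meet (list length 8)
`cnt` takes the values: 0 → 1 → 2 → 3 → 4

Answer: 4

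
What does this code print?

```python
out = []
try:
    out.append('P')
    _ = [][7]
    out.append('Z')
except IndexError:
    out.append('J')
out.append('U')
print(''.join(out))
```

Execution trace: 'P' (try body) → 'J' (except IndexError) → 'U' (after the try/except). Output: PJU

Answer: PJU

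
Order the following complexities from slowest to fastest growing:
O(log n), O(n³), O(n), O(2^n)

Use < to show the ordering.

Ordered by growth rate: O(log n) < O(n) < O(n³) < O(2^n)

Answer: O(log n) < O(n) < O(n³) < O(2^n)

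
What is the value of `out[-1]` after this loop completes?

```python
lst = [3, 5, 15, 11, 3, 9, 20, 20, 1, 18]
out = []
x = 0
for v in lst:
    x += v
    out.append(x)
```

Cumulative sum ends at 105
`out` takes the values: [] → [3] → [3, 8] → [3, 8, 23] → [3, 8, 23, 34] → [3, 8, 23, 34, 37] → [3, 8, 23, 34, 37, 46] → [3, 8, 23, 34, 37, 46, 66] → [3, 8, 23, 34, 37, 46, 66, 86] → [3, 8, 23, 34, 37, 46, 66, 86, 87] → [3, 8, 23, 34, 37, 46, 66, 86, 87, 105]
So `out[-1]` = 105

Answer: 105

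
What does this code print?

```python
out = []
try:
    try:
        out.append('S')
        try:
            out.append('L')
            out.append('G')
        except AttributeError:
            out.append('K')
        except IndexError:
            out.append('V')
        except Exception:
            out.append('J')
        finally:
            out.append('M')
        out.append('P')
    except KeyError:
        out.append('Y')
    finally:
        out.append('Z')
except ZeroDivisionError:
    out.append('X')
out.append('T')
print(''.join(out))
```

Execution trace: 'S' (try body) → 'L' (inner try body) → 'G' (inner try body, no exception) → 'M' (inner finally) → 'P' (try body, no exception) → 'Z' (finally) → 'T' (after the try/except). Output: SLGMPZT

Answer: SLGMPZT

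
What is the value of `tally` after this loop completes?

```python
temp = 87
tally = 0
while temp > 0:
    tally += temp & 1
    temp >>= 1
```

Count set bits in 87 (binary: 0b1010111)
`tally` takes the values: 0 → 1 → 2 → 3 → 4 → 5

Answer: 5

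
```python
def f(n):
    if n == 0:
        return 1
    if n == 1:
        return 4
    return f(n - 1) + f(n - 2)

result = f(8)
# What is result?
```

Build up from base cases: f(0)=1, f(1)=4, f(2)=5, f(3)=9, f(4)=14, f(5)=23, f(6)=37, ..., f(8)=97

Answer: 97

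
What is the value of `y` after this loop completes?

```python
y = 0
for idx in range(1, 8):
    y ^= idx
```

XOR of 1 to 7
`y` takes the values: 0 → 1 → 3 → 0 → 4 → 1 → 7 → 0

Answer: 0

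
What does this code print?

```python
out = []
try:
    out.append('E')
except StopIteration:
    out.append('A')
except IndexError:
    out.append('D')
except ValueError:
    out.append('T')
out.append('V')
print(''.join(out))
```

Execution trace: 'E' (try body, no exception) → 'V' (after the try/except). Output: EV

Answer: EV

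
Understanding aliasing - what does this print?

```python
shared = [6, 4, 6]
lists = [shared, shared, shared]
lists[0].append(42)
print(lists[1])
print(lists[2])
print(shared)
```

Key concept: list of same reference.
Step by step:
`shared = [6, 4, 6]` → shared = [6, 4, 6]
`lists = [shared, shared, shared]` → lists = [[6, 4, 6], [6, 4, 6], [6, 4, 6]]
`lists[0].append(42)` → shared = [6, 4, 6, 42]; lists = [[6, 4, 6, 42], [6, 4, 6, 42], [6, 4, 6, 42]]
`print(lists[1])` → prints [6, 4, 6, 42]
`print(lists[2])` → prints [6, 4, 6, 42]
`print(shared)` → prints [6, 4, 6, 42]

Answer:
[6, 4, 6, 42]
[6, 4, 6, 42]
[6, 4, 6, 42]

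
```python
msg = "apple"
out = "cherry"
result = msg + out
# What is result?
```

Trace:
`msg = "apple"` → msg = 'apple'
`out = "cherry"` → out = 'cherry'
`result = msg + out` → result = 'applecherry'
So result = 'applecherry'

Answer: 'applecherry'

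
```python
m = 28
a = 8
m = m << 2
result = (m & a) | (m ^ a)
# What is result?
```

Trace:
`m = 28` → m = 28
`a = 8` → a = 8
`m = m << 2` → m = 112
`result = (m & a) | (m ^ a)` → result = 120
So result = 120

Answer: 120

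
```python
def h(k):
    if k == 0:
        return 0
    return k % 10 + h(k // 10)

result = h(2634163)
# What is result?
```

Sum of digits of 2634163: 3 + 6 + 1 + 4 + 3 + 6 + 2 = 25

Answer: 25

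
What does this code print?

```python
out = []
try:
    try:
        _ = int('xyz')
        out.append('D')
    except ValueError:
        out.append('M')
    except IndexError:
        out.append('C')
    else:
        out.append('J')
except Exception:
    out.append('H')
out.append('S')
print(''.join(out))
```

Execution trace: 'M' (inner except ValueError) → 'S' (after the try/except). Output: MS

Answer: MS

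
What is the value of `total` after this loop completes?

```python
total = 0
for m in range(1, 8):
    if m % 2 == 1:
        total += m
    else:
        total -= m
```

Add odd, subtract even
`total` takes the values: 0 → 1 → -1 → 2 → -2 → 3 → -3 → 4

Answer: 4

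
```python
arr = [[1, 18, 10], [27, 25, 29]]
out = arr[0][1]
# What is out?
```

Trace:
`arr = [[1, 18, 10], [27, 25, 29]]` → arr = [[1, 18, 10], [27, 25, 29]]
`out = arr[0][1]` → out = 18
So out = 18

Answer: 18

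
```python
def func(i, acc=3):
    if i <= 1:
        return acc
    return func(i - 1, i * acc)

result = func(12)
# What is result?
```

Accumulator trace (n, acc): (12, 3) -> (11, 36) -> (10, 396) -> (9, 3960) -> (8, 35640) -> (7, 285120) -> (6, 1995840) -> (5, 11975040) -> (4, 59875200) -> (3, 239500800) -> (2, 718502400) -> (1, 1437004800) -> return 1437004800

Answer: 1437004800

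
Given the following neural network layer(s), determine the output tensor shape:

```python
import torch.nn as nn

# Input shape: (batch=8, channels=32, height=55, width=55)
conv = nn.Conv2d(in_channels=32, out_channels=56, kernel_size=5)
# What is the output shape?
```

Input: (8, 32, 55, 55) -> Output: (8, 56, 51, 51)

Answer: (8, 56, 51, 51)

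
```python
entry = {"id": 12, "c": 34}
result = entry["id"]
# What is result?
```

Trace:
`entry = {"id": 12, "c": 34}` → entry = {'id': 12, 'c': 34}
`result = entry["id"]` → result = 12
So result = 12

Answer: 12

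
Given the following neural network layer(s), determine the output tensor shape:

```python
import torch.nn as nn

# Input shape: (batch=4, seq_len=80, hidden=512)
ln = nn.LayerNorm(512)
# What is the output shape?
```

Input: (4, 80, 512) -> Output: (4, 80, 512)

Answer: (4, 80, 512)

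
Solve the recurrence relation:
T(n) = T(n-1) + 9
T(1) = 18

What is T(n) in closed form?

Unrolling: T(n) = T(1) + 9·(n-1) = 18 + 9(n-1) = 9n + 9.

Answer: T(n) = 9n + 9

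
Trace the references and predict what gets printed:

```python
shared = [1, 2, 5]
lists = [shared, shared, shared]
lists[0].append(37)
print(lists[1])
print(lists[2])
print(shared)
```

Key concept: list of same reference.
Step by step:
`shared = [1, 2, 5]` → shared = [1, 2, 5]
`lists = [shared, shared, shared]` → lists = [[1, 2, 5], [1, 2, 5], [1, 2, 5]]
`lists[0].append(37)` → shared = [1, 2, 5, 37]; lists = [[1, 2, 5, 37], [1, 2, 5, 37], [1, 2, 5, 37]]
`print(lists[1])` → prints [1, 2, 5, 37]
`print(lists[2])` → prints [1, 2, 5, 37]
`print(shared)` → prints [1, 2, 5, 37]

Answer:
[1, 2, 5, 37]
[1, 2, 5, 37]
[1, 2, 5, 37]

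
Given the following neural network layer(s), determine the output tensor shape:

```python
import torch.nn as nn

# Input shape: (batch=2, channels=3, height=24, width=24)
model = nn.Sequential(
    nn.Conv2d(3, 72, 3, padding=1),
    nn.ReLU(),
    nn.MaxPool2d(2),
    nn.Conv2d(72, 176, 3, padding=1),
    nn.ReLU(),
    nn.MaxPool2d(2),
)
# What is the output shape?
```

Input: (2, 3, 24, 24) -> after first Conv2d: (2, 72, 24, 24) -> after first MaxPool2d: (2, 72, 12, 12) -> after second Conv2d: (2, 176, 12, 12) -> Output: (2, 176, 6, 6)

Answer: (2, 176, 6, 6)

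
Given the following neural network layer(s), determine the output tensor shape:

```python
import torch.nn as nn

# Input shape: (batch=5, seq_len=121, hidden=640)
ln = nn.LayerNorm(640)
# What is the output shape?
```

Input: (5, 121, 640) -> Output: (5, 121, 640)

Answer: (5, 121, 640)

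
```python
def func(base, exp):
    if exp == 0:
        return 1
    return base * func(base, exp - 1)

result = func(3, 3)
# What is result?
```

func(3, 3) = 3 * 3 * 3 = 27

Answer: 27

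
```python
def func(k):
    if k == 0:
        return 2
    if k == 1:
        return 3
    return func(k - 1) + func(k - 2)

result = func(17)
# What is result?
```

Build up from base cases: func(0)=2, func(1)=3, func(2)=5, func(3)=8, func(4)=13, func(5)=21, func(6)=34, ..., func(17)=6765

Answer: 6765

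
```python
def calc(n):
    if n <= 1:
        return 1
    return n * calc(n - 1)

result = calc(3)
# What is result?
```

calc(3) = 3 * 2 * 1 = 6

Answer: 6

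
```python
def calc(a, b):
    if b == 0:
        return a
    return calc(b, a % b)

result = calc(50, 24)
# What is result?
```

calc(50, 24) -> calc(24, 2) -> calc(2, 0) -> 2

Answer: 2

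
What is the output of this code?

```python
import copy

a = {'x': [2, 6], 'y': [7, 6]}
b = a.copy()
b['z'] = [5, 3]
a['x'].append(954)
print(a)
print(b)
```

Key concept: shallow copy of dict with mutable values.
Step by step:
`a = {'x': [2, 6], 'y': [7, 6]}` → a = {'x': [2, 6], 'y': [7, 6]}
`b = a.copy()` → b = {'x': [2, 6], 'y': [7, 6]}
`b['z'] = [5, 3]` → b = {'x': [2, 6], 'y': [7, 6], 'z': [5, 3]}
`a['x'].append(954)` → a = {'x': [2, 6, 954], 'y': [7, 6]}; b = {'x': [2, 6, 954], 'y': [7, 6], 'z': [5, 3]}
`print(a)` → prints {'x': [2, 6, 954], 'y': [7, 6]}
`print(b)` → prints {'x': [2, 6, 954], 'y': [7, 6], 'z': [5, 3]}

Answer:
{'x': [2, 6, 954], 'y': [7, 6]}
{'x': [2, 6, 954], 'y': [7, 6], 'z': [5, 3]}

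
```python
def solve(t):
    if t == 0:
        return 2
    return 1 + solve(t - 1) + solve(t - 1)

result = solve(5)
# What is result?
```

solve(t) = 1 + 2·solve(t-1), solve(0)=2. Closed form: (2+1)·2^5 - 1 = 95.

Answer: 95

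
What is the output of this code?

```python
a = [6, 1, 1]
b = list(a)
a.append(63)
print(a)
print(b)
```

Key concept: list() constructor creates copy.
Step by step:
`a = [6, 1, 1]` → a = [6, 1, 1]
`b = list(a)` → b = [6, 1, 1]
`a.append(63)` → a = [6, 1, 1, 63]
`print(a)` → prints [6, 1, 1, 63]
`print(b)` → prints [6, 1, 1]

Answer:
[6, 1, 1, 63]
[6, 1, 1]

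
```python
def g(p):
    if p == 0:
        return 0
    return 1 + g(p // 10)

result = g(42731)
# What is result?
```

Count of digits of 42731: 5

Answer: 5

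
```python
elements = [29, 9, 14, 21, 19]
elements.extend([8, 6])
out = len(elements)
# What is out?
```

Trace:
`elements = [29, 9, 14, 21, 19]` → elements = [29, 9, 14, 21, 19]
`elements.extend([8, 6])` → elements = [29, 9, 14, 21, 19, 8, 6]
`out = len(elements)` → out = 7
So out = 7

Answer: 7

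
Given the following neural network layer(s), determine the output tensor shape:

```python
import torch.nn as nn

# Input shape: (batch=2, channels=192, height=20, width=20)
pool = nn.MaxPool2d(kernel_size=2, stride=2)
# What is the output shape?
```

Input: (2, 192, 20, 20) -> Output: (2, 192, 10, 10)

Answer: (2, 192, 10, 10)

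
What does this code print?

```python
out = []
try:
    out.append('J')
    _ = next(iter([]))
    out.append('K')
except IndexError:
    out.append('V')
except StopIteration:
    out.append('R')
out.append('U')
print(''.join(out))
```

Execution trace: 'J' (try body) → 'R' (except StopIteration) → 'U' (after the try/except). Output: JRU

Answer: JRU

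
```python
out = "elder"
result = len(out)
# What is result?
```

Trace:
`out = "elder"` → out = 'elder'
`result = len(out)` → result = 5
So result = 5

Answer: 5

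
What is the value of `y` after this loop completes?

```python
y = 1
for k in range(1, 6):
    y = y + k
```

Start at 1, add 1 through 5
`y` takes the values: 1 → 2 → 4 → 7 → 11 → 16

Answer: 16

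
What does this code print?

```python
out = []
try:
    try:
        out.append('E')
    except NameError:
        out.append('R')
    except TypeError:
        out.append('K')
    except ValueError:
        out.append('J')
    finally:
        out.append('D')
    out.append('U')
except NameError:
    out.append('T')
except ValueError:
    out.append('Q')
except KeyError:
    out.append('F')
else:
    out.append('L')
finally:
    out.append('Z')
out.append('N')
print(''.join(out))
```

Execution trace: 'E' (inner try body, no exception) → 'D' (inner finally) → 'U' (try body, no exception) → 'L' (else) → 'Z' (finally) → 'N' (after the try/except). Output: EDULZN

Answer: EDULZN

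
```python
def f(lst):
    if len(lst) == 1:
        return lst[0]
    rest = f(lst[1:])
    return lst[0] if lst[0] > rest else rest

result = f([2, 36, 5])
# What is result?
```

Recursive max over [2, 36, 5] = 36

Answer: 36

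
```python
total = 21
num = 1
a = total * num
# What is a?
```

Trace:
`total = 21` → total = 21
`num = 1` → num = 1
`a = total * num` → a = 21
So a = 21

Answer: 21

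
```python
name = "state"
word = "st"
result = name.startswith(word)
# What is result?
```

Trace:
`name = "state"` → name = 'state'
`word = "st"` → word = 'st'
`result = name.startswith(word)` → result = True
So result = True

Answer: True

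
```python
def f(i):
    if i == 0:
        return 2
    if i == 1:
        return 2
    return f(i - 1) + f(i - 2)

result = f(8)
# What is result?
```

Build up from base cases: f(0)=2, f(1)=2, f(2)=4, f(3)=6, f(4)=10, f(5)=16, f(6)=26, ..., f(8)=68

Answer: 68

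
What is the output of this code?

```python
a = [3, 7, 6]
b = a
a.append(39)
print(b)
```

Key concept: basic list aliasing.
Step by step:
`a = [3, 7, 6]` → a = [3, 7, 6]
`b = a` → b = [3, 7, 6] (same object as a)
`a.append(39)` → a = [3, 7, 6, 39] (same object as b); b = [3, 7, 6, 39] (same object as a)
`print(b)` → prints [3, 7, 6, 39]

Answer: [3, 7, 6, 39]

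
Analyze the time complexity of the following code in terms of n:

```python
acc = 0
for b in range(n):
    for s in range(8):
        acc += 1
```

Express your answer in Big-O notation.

Each loop level contributes: n × 1. Multiplying the contributions gives O(n).

Answer: O(n)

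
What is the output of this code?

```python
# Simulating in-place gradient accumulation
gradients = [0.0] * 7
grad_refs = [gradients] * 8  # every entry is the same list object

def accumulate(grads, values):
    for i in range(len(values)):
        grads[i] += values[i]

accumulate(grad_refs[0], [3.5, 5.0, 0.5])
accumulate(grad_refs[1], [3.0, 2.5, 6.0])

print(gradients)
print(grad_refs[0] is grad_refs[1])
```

Key concept: gradient accumulation aliasing.
Step by step:
`gradients = [0.0] * 7` → gradients = [0.0, 0.0, 0.0, 0.0, 0.0, 0.0, 0.0]
`grad_refs = [gradients] * 8` → grad_refs = [[0.0, 0.0, 0.0, 0.0, 0.0, 0.0, 0.0], [0.0, 0.0, 0.0, 0.0, 0.0, 0.0, 0.0], [0.0, 0.0, 0.0, 0.0, 0.0, 0.0, 0.0], [0.0, 0.0, 0.0, 0.0, 0.0, 0.0, 0.0], [0.0, 0.0, 0.0, 0.0, 0.0, 0.0, 0.0], [0.0, 0.0, 0.0, 0.0, 0.0, 0.0, 0.0], [0.0, 0.0, 0.0, 0.0, 0.0, 0.0, 0.0], [0.0, 0.0, 0.0, 0.0, 0.0, 0.0, 0.0]]
`accumulate(grad_refs[0], [3.5, 5.0, 0.5])` → gradients = [3.5, 5.0, 0.5, 0.0, 0.0, 0.0, 0.0]; grad_refs = [[3.5, 5.0, 0.5, 0.0, 0.0, 0.0, 0.0], [3.5, 5.0, 0.5, 0.0, 0.0, 0.0, 0.0], [3.5, 5.0, 0.5, 0.0, 0.0, 0.0, 0.0], [3.5, 5.0, 0.5, 0.0, 0.0, 0.0, 0.0], [3.5, 5.0, 0.5, 0.0, 0.0, 0.0, 0.0], [3.5, 5.0, 0.5, 0.0, 0.0, 0.0, 0.0], [3.5, 5.0, 0.5, 0.0, 0.0, 0.0, 0.0], [3.5, 5.0, 0.5, 0.0, 0.0, 0.0, 0.0]]
`accumulate(grad_refs[1], [3.0, 2.5, 6.0])` → gradients = [6.5, 7.5, 6.5, 0.0, 0.0, 0.0, 0.0]; grad_refs = [[6.5, 7.5, 6.5, 0.0, 0.0, 0.0, 0.0], [6.5, 7.5, 6.5, 0.0, 0.0, 0.0, 0.0], [6.5, 7.5, 6.5, 0.0, 0.0, 0.0, 0.0], [6.5, 7.5, 6.5, 0.0, 0.0, 0.0, 0.0], [6.5, 7.5, 6.5, 0.0, 0.0, 0.0, 0.0], [6.5, 7.5, 6.5, 0.0, 0.0, 0.0, 0.0], [6.5, 7.5, 6.5, 0.0, 0.0, 0.0, 0.0], [6.5, 7.5, 6.5, 0.0, 0.0, 0.0, 0.0]]
`print(gradients)` → prints [6.5, 7.5, 6.5, 0.0, 0.0, 0.0, 0.0]
`print(grad_refs[0] is grad_refs[1])` → prints True

Answer:
[6.5, 7.5, 6.5, 0.0, 0.0, 0.0, 0.0]
True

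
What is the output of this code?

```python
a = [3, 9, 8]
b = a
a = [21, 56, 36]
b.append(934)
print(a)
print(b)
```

Key concept: rebinding vs mutation: a is rebound to a new list, b still points at the original.
Step by step:
`a = [3, 9, 8]` → a = [3, 9, 8]
`b = a` → b = [3, 9, 8] (same object as a)
`a = [21, 56, 36]` → a = [21, 56, 36]
`b.append(934)` → b = [3, 9, 8, 934]
`print(a)` → prints [21, 56, 36]
`print(b)` → prints [3, 9, 8, 934]

Answer:
[21, 56, 36]
[3, 9, 8, 934]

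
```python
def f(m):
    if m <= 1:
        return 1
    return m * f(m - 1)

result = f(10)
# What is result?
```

f(10) = 10 * 9 * 8 * 7 * 6 * 5 * 4 * 3 * 2 * 1 = 3628800

Answer: 3628800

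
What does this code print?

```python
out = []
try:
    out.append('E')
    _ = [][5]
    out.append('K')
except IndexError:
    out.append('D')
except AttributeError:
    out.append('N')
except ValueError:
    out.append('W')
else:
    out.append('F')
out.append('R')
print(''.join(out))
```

Execution trace: 'E' (try body) → 'D' (except IndexError) → 'R' (after the try/except). Output: EDR

Answer: EDR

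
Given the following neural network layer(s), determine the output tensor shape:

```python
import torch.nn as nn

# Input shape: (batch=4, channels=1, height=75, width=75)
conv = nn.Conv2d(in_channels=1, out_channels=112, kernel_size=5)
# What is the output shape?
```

Input: (4, 1, 75, 75) -> Output: (4, 112, 71, 71)

Answer: (4, 112, 71, 71)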